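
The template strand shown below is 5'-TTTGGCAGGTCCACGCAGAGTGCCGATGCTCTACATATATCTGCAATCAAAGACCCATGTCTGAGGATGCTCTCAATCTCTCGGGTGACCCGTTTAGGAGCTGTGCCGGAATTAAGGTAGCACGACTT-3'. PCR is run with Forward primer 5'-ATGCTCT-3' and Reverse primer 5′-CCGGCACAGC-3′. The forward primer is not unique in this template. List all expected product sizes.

84 bp, 43 bp

The forward primer ATGCTCT matches the top strand at positions 26–32, 67–73.
The reverse primer's reverse complement is GCTGTGCCGG, matching at positions 100–109.
Each forward site pairs with the reverse site to give a product ending at position 109: sizes 84, 43 bp.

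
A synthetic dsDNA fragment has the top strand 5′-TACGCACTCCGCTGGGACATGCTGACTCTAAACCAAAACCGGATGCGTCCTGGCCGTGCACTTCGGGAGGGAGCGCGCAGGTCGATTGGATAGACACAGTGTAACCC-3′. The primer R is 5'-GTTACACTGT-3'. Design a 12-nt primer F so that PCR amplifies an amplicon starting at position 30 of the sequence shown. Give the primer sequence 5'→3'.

The reverse primer's reverse complement ACAGTGTAAC matches the template at positions 96–105; the product starts at position 30.
The forward primer is identical to the top strand over positions 30–41: AAACCAAAACCG.

5'-AAACCAAAACCG-3'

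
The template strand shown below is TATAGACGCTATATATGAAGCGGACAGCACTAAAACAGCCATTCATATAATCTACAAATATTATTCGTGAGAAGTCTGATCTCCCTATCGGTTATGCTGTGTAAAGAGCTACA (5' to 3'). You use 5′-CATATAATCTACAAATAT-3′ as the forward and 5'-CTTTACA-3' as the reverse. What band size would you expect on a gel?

63 bp

The forward primer matches the template at positions 44–61.
Reverse complement of the reverse primer: TGTAAAG. This occurs on the top strand at positions 100–106.
Product length = (reverse-primer end) − (forward-primer start) + 1 = 106 − 44 + 1 = 63 bp.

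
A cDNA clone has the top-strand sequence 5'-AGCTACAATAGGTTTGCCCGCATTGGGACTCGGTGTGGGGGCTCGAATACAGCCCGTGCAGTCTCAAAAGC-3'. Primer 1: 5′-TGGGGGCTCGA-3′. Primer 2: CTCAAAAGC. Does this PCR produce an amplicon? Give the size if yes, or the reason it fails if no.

No product — both primers anneal to the same strand and extend in the same direction.

Primer 1 (TGGGGGCTCGA) matches the top strand at positions 36–46 (3' end points downstream).
Primer 2 (CTCAAAAGC) also matches the top strand directly, at positions 63–71 — its reverse complement GCTTTTGAG is not present.
Both primers anneal to the bottom strand with 3' ends pointing the same way, so neither can prime synthesis back toward the other.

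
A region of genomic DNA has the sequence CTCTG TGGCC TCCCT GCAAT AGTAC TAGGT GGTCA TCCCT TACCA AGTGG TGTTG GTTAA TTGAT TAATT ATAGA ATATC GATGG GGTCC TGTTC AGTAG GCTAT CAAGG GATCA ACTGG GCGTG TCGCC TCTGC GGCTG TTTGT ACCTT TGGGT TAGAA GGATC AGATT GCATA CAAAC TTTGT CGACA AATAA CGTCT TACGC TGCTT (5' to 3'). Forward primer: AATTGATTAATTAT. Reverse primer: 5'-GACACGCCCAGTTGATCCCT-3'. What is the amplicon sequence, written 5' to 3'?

5'-AATTGATTAATTATAGAATATCGATGGGGTCCTGTTCAGTAGGCTATCAAGGGATCAACTGGGCGTGTC-3'

The forward primer matches the template at positions 59–72.
The reverse primer's reverse complement is AGGGATCAACTGGGCGTGTC, which matches the template at positions 108–127.
The product is the template from position 59 through 127 (69 bp).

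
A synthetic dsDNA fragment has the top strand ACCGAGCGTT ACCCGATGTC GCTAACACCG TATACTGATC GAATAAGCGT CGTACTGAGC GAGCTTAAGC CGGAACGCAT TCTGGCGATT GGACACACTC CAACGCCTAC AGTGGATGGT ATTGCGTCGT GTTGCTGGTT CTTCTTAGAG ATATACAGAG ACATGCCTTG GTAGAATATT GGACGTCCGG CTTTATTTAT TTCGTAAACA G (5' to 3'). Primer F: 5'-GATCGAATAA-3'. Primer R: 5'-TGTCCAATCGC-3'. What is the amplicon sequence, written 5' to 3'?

Forward primer GATCGAATAA is found on the top strand at positions 37–46.
The reverse primer's reverse complement is GCGATTGGACA, which matches the template at positions 85–95.
The product is the template from position 37 through 95 (59 bp).

5'-GATCGAATAAGCGTCGTACTGAGCGAGCTTAAGCCGGAACGCATTCTGGCGATTGGACA-3'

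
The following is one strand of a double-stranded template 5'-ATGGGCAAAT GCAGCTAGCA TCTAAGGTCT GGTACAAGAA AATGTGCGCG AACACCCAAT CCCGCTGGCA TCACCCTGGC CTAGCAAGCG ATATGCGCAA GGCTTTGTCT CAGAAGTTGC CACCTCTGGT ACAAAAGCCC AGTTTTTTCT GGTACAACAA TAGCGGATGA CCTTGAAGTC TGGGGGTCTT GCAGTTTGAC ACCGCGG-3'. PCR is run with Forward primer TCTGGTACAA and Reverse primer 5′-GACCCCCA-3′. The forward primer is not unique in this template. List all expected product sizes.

161 bp, 64 bp, 41 bp

The forward primer TCTGGTACAA matches the top strand at positions 28–37, 125–134, 148–157.
The reverse primer's reverse complement is TGGGGGTC, matching at positions 181–188.
Each forward site pairs with the reverse site to give a product ending at position 188: sizes 161, 64, 41 bp.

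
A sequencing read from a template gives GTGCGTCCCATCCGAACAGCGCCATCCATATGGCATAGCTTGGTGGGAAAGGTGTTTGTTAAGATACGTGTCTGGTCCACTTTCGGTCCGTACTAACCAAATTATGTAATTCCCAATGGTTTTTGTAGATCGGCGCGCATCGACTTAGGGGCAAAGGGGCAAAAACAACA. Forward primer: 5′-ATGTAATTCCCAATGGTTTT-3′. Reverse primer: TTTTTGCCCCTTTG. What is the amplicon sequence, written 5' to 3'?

5'-ATGTAATTCCCAATGGTTTTTGTAGATCGGCGCGCATCGACTTAGGGGCAAAGGGGCAAAAA-3'

The forward primer matches the template at positions 104–123.
Taking the reverse complement of TTTTTGCCCCTTTG gives CAAAGGGGCAAAAA, found at positions 152–165 on the template; the primer anneals here to the top strand with its 3' end pointing upstream.
The product is the template from position 104 through 165 (62 bp).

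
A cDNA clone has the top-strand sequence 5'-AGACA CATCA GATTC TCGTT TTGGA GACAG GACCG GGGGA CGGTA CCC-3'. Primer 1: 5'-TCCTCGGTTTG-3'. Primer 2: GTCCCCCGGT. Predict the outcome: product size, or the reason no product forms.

Primer 1 (TCCTCGGTTTG) does not match the top strand, and its reverse complement CAAACCGAGGA does not match either.
With no annealing site for primer 1, no amplification occurs.

No product — primer 1 has no binding site in the template.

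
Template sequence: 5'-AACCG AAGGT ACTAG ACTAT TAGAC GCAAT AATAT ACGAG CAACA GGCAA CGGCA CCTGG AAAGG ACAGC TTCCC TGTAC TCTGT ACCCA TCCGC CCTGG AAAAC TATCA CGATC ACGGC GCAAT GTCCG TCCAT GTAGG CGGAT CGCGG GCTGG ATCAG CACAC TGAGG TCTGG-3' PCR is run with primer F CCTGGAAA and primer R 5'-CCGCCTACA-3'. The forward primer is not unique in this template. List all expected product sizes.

The forward primer CCTGGAAA matches the top strand at positions 56–63, 96–103.
The reverse primer's reverse complement is TGTAGGCGG, matching at positions 135–143.
Each forward site pairs with the reverse site to give a product ending at position 143: sizes 88, 48 bp.

88 bp, 48 bp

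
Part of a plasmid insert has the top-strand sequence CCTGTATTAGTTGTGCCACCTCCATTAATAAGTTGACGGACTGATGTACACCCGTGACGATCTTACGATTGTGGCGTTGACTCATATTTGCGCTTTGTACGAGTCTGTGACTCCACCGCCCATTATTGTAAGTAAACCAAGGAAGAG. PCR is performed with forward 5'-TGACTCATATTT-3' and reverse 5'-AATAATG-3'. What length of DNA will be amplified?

Forward primer TGACTCATATTT is found on the top strand at positions 78–89.
Taking the reverse complement of AATAATG gives CATTATT, found at positions 121–127 on the template; the primer anneals here to the top strand with its 3' end pointing upstream.
The product runs from position 78 to position 127, so its length is 127 − 78 + 1 = 50 bp.

50 bp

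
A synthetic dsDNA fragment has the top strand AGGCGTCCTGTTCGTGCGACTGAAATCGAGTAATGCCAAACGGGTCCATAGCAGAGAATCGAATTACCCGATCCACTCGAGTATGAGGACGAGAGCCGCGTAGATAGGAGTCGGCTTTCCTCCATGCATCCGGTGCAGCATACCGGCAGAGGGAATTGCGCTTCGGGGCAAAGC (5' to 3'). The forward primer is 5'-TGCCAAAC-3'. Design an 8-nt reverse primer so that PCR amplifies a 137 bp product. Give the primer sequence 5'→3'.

The forward primer binds at positions 34–41, so a 137 bp product ends at position 34 + 137 − 1 = 170.
The reverse primer anneals to the top strand over positions 163–170, i.e. to TCGGGGCA.
Its sequence written 5'→3' is the reverse complement: TGCCCCGA.

5'-TGCCCCGA-3'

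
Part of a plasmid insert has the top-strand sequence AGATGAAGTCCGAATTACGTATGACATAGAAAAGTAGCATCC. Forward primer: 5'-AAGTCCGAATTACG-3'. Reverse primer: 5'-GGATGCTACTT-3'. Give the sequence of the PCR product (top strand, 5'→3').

5'-AAGTCCGAATTACGTATGACATAGAAAAGTAGCATCC-3'

The forward primer matches the template at positions 6–19.
The reverse primer's reverse complement is AAGTAGCATCC, which matches the template at positions 32–42.
The product is the template from position 6 through 42 (37 bp).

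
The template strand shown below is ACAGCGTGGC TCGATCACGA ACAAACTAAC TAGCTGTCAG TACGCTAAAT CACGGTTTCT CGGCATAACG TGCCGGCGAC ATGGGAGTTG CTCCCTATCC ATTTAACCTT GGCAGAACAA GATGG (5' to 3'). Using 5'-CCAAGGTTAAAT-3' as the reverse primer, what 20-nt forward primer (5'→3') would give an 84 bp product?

The reverse primer's reverse complement ATTTAACCTTGG matches the template at positions 101–112, so the product ends at position 112.
An 84 bp product then starts at position 112 − 84 + 1 = 29.
The forward primer is identical to the top strand there: ACTAGCTGTCAGTACGCTAA.

5'-ACTAGCTGTCAGTACGCTAA-3'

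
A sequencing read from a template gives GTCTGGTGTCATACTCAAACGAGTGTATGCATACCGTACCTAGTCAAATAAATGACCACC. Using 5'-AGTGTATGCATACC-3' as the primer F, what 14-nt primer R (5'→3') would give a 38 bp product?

5'-GTGGTCATTTATTT-3'

The forward primer binds at positions 22–35, so a 38 bp product ends at position 22 + 38 − 1 = 59.
The reverse primer anneals to the top strand over positions 46–59, i.e. to AAATAAATGACCAC.
Its sequence written 5'→3' is the reverse complement: GTGGTCATTTATTT.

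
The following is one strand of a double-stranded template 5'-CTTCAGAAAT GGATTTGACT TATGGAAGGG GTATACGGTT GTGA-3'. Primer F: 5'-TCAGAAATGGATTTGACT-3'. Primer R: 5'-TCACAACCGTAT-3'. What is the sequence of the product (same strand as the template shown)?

5'-TCAGAAATGGATTTGACTTATGGAAGGGGTATACGGTTGTGA-3'

The forward primer matches the template at positions 3–20.
Reverse complement of the reverse primer: ATACGGTTGTGA. This occurs on the top strand at positions 33–44.
The product is the template from position 3 through 44 (42 bp).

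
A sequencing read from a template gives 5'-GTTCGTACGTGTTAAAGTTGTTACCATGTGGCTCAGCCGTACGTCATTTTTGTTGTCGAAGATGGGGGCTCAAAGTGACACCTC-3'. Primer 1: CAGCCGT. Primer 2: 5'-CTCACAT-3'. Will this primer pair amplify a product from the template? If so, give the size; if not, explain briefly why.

Primer 2 (CTCACAT) does not match the top strand, and its reverse complement ATGTGAG does not match either.
With no annealing site for primer 2, no amplification occurs.

No product — primer 2 has no binding site in the template.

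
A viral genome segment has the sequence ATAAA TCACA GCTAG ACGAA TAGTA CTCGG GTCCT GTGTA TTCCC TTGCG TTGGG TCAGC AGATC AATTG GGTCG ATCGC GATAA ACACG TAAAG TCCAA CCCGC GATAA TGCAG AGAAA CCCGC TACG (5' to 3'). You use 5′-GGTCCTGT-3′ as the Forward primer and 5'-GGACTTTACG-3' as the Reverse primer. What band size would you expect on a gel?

Scanning the template, GGTCCTGT occurs at positions 30–37; this primer anneals to the bottom strand there with its 3' end pointing downstream.
Reverse complement of the reverse primer: CGTAAAGTCC. This occurs on the top strand at positions 89–98.
Product length = (reverse-primer end) − (forward-primer start) + 1 = 98 − 30 + 1 = 69 bp.

69 bp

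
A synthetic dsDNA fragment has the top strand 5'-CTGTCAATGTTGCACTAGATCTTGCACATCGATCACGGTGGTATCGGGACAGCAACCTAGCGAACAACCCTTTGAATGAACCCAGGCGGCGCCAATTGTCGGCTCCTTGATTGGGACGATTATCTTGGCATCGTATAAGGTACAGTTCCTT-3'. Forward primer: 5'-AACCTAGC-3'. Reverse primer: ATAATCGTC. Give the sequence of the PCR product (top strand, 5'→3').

5'-AACCTAGCGAACAACCCTTTGAATGAACCCAGGCGGCGCCAATTGTCGGCTCCTTGATTGGGACGATTAT-3'

Scanning the template, AACCTAGC occurs at positions 54–61; this primer anneals to the bottom strand there with its 3' end pointing downstream.
Reverse complement of the reverse primer: GACGATTAT. This occurs on the top strand at positions 115–123.
The product is the template from position 54 through 123 (70 bp).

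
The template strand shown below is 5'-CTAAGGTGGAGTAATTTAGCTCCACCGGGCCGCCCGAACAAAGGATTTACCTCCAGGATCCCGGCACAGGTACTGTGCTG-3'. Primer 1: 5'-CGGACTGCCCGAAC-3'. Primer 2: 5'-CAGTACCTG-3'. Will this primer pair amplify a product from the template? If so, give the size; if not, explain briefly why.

No product — primer 1 has no binding site in the template.

Primer 1 (CGGACTGCCCGAAC) does not match the top strand, and its reverse complement GTTCGGGCAGTCCG does not match either.
With no annealing site for primer 1, no amplification occurs.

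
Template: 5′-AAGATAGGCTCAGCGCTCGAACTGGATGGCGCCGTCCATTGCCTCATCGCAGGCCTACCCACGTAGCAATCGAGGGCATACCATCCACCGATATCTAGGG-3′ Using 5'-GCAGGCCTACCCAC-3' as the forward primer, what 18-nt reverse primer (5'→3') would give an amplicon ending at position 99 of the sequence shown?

5'-CCTAGATATCGGTGGATG-3'

The forward primer binds at positions 49–62; the product's 3' end on the top strand is position 99.
The reverse primer anneals to the top strand over positions 82–99, i.e. to CATCCACCGATATCTAGG.
Its sequence written 5'→3' is the reverse complement: CCTAGATATCGGTGGATG.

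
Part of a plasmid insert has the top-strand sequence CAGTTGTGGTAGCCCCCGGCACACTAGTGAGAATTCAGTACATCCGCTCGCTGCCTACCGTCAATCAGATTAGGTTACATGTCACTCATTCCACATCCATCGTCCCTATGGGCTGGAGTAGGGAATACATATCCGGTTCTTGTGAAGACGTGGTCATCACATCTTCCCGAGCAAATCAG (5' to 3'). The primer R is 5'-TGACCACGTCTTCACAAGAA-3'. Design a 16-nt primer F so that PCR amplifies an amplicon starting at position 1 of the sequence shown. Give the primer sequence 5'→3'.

The reverse primer's reverse complement TTCTTGTGAAGACGTGGTCA matches the template at positions 137–156; the product starts at position 1.
The forward primer is identical to the top strand over positions 1–16: CAGTTGTGGTAGCCCC.

5'-CAGTTGTGGTAGCCCC-3'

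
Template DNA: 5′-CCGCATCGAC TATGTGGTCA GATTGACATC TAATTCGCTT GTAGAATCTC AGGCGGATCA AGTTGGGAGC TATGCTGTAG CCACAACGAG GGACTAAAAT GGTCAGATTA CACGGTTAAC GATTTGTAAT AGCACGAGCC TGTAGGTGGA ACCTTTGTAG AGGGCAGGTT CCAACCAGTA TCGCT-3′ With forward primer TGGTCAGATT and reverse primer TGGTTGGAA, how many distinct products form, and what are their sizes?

Two products: 163 bp, 78 bp

The forward primer TGGTCAGATT matches the top strand at positions 15–24, 100–109.
The reverse primer's reverse complement is TTCCAACCA, matching at positions 169–177.
Each forward site pairs with the reverse site to give a product ending at position 177: sizes 163, 78 bp.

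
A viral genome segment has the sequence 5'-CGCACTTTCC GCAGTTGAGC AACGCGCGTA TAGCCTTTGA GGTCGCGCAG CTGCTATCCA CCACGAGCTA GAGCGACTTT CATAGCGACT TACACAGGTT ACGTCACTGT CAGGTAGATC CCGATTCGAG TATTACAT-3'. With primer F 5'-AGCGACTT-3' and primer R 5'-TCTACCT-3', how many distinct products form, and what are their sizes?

Two products: 47 bp, 35 bp

The forward primer AGCGACTT matches the top strand at positions 72–79, 84–91.
The reverse primer's reverse complement is AGGTAGA, matching at positions 112–118.
Each forward site pairs with the reverse site to give a product ending at position 118: sizes 47, 35 bp.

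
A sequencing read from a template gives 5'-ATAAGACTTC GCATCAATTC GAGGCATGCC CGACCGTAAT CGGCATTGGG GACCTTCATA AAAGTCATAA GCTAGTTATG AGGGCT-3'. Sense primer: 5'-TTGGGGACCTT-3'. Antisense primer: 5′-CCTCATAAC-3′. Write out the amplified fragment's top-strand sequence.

5'-TTGGGGACCTTCATAAAAGTCATAAGCTAGTTATGAGG-3'

Scanning the template, TTGGGGACCTT occurs at positions 46–56; this primer anneals to the bottom strand there with its 3' end pointing downstream.
Reverse complement of the reverse primer: GTTATGAGG. This occurs on the top strand at positions 75–83.
The product is the template from position 46 through 83 (38 bp).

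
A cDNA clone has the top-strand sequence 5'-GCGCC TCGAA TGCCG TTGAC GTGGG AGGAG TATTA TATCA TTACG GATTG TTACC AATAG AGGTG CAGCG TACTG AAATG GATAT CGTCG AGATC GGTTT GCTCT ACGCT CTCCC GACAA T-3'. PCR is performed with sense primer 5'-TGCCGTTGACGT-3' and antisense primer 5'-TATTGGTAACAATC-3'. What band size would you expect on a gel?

Forward primer TGCCGTTGACGT is found on the top strand at positions 11–22.
Reverse complement of the reverse primer: GATTGTTACCAATA. This occurs on the top strand at positions 46–59.
The product runs from position 11 to position 59, so its length is 59 − 11 + 1 = 49 bp.

49 bp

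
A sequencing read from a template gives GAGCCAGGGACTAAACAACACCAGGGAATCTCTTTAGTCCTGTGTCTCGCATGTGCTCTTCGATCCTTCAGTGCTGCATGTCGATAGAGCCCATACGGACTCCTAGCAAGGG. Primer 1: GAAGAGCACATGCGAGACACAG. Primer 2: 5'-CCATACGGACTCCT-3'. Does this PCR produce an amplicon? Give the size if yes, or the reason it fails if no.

Primer 1 (GAAGAGCACATGCGAGACACAG) has reverse complement CTGTGTCTCGCATGTGCTCTTC, which matches the top strand at positions 40–61; primer 1 anneals to the top strand there with its 3' end pointing upstream toward position 40.
Primer 2 (CCATACGGACTCCT) matches the top strand directly at positions 91–104; it anneals to the bottom strand with its 3' end pointing downstream toward position 104.
The 3' ends diverge (primer 1 extends toward position 1, primer 2 toward position 112), so the primers never converge on a shared product.

No product — the primers' 3' ends point away from each other.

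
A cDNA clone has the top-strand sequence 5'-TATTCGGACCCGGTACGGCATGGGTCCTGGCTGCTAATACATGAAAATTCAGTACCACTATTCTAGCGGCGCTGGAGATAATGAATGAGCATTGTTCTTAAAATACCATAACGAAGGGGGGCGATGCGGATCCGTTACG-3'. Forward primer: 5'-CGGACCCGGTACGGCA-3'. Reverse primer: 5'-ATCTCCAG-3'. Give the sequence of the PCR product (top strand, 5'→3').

5'-CGGACCCGGTACGGCATGGGTCCTGGCTGCTAATACATGAAAATTCAGTACCACTATTCTAGCGGCGCTGGAGAT-3'

The forward primer matches the template at positions 5–20.
Taking the reverse complement of ATCTCCAG gives CTGGAGAT, found at positions 72–79 on the template; the primer anneals here to the top strand with its 3' end pointing upstream.
The product is the template from position 5 through 79 (75 bp).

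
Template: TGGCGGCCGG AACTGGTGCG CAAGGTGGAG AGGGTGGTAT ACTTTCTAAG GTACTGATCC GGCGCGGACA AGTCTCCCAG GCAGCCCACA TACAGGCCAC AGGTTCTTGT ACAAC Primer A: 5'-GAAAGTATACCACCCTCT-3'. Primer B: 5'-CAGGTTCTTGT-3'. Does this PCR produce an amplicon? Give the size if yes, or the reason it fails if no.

Primer A (GAAAGTATACCACCCTCT) has reverse complement AGAGGGTGGTATACTTTC, which matches the top strand at positions 29–46; primer A anneals to the top strand there with its 3' end pointing upstream toward position 29.
Primer B (CAGGTTCTTGT) matches the top strand directly at positions 100–110; it anneals to the bottom strand with its 3' end pointing downstream toward position 110.
The 3' ends diverge (primer A extends toward position 1, primer B toward position 115), so the primers never converge on a shared product.

No product — the primers' 3' ends point away from each other.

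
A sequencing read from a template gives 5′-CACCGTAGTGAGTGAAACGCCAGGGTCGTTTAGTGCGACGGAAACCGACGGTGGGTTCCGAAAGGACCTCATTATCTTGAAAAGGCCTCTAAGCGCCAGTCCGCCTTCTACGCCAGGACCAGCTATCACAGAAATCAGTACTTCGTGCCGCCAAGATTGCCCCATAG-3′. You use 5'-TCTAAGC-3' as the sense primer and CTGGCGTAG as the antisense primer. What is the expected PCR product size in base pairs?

Scanning the template, TCTAAGC occurs at positions 88–94; this primer anneals to the bottom strand there with its 3' end pointing downstream.
The reverse primer's reverse complement is CTACGCCAG, which matches the template at positions 108–116.
Product length = (reverse-primer end) − (forward-primer start) + 1 = 116 − 88 + 1 = 29 bp.

29 bp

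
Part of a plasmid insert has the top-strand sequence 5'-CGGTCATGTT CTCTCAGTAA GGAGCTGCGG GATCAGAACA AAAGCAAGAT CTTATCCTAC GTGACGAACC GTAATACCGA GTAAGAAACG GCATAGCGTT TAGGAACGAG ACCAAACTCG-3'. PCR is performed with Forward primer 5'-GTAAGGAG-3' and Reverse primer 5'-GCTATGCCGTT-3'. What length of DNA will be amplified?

81 bp

Forward primer GTAAGGAG is found on the top strand at positions 17–24.
Taking the reverse complement of GCTATGCCGTT gives AACGGCATAGC, found at positions 87–97 on the template; the primer anneals here to the top strand with its 3' end pointing upstream.
The product runs from position 17 to position 97, so its length is 97 − 17 + 1 = 81 bp.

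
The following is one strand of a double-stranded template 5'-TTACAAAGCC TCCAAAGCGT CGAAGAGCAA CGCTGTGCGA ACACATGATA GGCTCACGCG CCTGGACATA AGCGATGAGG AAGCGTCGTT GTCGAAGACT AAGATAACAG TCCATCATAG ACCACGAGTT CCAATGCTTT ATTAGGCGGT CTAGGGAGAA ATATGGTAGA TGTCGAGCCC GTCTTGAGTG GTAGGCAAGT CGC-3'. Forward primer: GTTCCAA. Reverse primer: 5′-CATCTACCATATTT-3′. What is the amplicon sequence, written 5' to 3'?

Forward primer GTTCCAA is found on the top strand at positions 128–134.
Taking the reverse complement of CATCTACCATATTT gives AAATATGGTAGATG, found at positions 159–172 on the template; the primer anneals here to the top strand with its 3' end pointing upstream.
The product is the template from position 128 through 172 (45 bp).

5'-GTTCCAATGCTTTATTAGGCGGTCTAGGGAGAAATATGGTAGATG-3'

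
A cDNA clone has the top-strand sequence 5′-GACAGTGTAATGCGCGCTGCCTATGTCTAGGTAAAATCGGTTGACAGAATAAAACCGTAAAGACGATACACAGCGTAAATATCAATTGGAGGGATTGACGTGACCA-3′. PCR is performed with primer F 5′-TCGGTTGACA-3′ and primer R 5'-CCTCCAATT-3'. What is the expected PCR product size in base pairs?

Forward primer TCGGTTGACA is found on the top strand at positions 37–46.
Taking the reverse complement of CCTCCAATT gives AATTGGAGG, found at positions 84–92 on the template; the primer anneals here to the top strand with its 3' end pointing upstream.
Amplicon spans positions 37–92: 56 bp.

56 bp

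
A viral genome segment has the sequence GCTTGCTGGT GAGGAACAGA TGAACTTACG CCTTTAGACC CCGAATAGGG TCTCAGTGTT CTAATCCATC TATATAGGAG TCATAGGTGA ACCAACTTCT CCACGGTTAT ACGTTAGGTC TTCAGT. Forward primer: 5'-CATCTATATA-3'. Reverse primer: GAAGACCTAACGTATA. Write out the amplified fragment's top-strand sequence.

Scanning the template, CATCTATATA occurs at positions 67–76; this primer anneals to the bottom strand there with its 3' end pointing downstream.
The reverse primer's reverse complement is TATACGTTAGGTCTTC, which matches the template at positions 108–123.
The product is the template from position 67 through 123 (57 bp).

5'-CATCTATATAGGAGTCATAGGTGAACCAACTTCTCCACGGTTATACGTTAGGTCTTC-3'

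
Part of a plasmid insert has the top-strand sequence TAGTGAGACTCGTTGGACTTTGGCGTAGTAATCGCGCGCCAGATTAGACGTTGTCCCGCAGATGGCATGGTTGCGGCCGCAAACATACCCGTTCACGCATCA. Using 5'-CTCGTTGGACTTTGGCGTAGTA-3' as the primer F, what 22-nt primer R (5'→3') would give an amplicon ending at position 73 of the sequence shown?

The forward primer binds at positions 9–30; the product's 3' end on the top strand is position 73.
The reverse primer anneals to the top strand over positions 52–73, i.e. to TGTCCCGCAGATGGCATGGTTG.
Its sequence written 5'→3' is the reverse complement: CAACCATGCCATCTGCGGGACA.

5'-CAACCATGCCATCTGCGGGACA-3'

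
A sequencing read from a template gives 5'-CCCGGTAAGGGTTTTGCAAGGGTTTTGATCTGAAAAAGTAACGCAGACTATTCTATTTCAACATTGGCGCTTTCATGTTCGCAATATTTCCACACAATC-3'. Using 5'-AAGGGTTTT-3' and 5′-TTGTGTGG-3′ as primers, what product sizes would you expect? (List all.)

91 bp, 80 bp

The forward primer AAGGGTTTT matches the top strand at positions 7–15, 18–26.
The reverse primer's reverse complement is CCACACAA, matching at positions 90–97.
Each forward site pairs with the reverse site to give a product ending at position 97: sizes 91, 80 bp.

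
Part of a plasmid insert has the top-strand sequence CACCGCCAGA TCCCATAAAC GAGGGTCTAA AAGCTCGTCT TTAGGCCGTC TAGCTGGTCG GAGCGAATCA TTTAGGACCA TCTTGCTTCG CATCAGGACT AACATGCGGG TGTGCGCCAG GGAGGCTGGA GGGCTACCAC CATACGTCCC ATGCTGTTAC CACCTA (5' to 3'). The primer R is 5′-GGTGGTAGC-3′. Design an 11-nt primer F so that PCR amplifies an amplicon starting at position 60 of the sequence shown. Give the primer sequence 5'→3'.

5'-GGAGCGAATCA-3'

The reverse primer's reverse complement GCTACCACC matches the template at positions 133–141; the product starts at position 60.
The forward primer is identical to the top strand over positions 60–70: GGAGCGAATCA.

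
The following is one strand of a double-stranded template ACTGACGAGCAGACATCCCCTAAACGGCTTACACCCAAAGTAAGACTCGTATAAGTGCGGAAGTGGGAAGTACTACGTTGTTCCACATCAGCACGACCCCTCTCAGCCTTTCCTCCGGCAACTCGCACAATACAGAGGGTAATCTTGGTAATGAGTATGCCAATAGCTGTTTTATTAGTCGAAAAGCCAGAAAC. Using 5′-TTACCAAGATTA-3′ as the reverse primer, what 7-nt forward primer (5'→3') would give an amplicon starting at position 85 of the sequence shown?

The reverse primer's reverse complement TAATCTTGGTAA matches the template at positions 140–151; the product starts at position 85.
The forward primer is identical to the top strand over positions 85–91: ACATCAG.

5'-ACATCAG-3'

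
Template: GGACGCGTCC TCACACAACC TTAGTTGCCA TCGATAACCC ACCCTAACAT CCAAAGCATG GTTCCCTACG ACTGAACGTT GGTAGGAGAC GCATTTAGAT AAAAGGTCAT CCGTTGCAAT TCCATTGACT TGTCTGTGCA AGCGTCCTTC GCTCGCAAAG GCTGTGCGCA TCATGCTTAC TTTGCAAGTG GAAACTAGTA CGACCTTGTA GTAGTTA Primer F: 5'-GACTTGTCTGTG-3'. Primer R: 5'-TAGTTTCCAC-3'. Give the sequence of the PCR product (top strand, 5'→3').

5'-GACTTGTCTGTGCAAGCGTCCTTCGCTCGCAAAGGCTGTGCGCATCATGCTTACTTTGCAAGTGGAAACTA-3'

Forward primer GACTTGTCTGTG is found on the top strand at positions 127–138.
The reverse primer's reverse complement is GTGGAAACTA, which matches the template at positions 188–197.
The product is the template from position 127 through 197 (71 bp).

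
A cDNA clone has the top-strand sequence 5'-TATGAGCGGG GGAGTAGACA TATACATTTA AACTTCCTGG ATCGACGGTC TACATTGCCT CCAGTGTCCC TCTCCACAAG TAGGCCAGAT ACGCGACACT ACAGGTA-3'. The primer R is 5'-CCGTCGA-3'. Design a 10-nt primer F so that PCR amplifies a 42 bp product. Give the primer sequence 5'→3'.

5'-CGGGGGAGTA-3'

The reverse primer's reverse complement TCGACGG matches the template at positions 42–48, so the product ends at position 48.
A 42 bp product then starts at position 48 − 42 + 1 = 7.
The forward primer is identical to the top strand there: CGGGGGAGTA.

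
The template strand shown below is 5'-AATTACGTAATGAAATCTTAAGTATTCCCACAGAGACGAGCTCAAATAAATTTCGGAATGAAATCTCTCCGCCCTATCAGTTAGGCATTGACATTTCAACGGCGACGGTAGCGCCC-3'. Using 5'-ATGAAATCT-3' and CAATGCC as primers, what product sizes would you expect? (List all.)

81 bp, 33 bp

The forward primer ATGAAATCT matches the top strand at positions 10–18, 58–66.
The reverse primer's reverse complement is GGCATTG, matching at positions 84–90.
Each forward site pairs with the reverse site to give a product ending at position 90: sizes 81, 33 bp.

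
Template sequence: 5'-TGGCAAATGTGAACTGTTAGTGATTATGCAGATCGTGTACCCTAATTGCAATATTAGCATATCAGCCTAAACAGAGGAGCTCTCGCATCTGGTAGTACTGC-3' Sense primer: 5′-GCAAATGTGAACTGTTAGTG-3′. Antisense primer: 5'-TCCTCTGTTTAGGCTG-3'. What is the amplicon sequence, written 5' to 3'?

5'-GCAAATGTGAACTGTTAGTGATTATGCAGATCGTGTACCCTAATTGCAATATTAGCATATCAGCCTAAACAGAGGA-3'

Forward primer GCAAATGTGAACTGTTAGTG is found on the top strand at positions 3–22.
Taking the reverse complement of TCCTCTGTTTAGGCTG gives CAGCCTAAACAGAGGA, found at positions 63–78 on the template; the primer anneals here to the top strand with its 3' end pointing upstream.
The product is the template from position 3 through 78 (76 bp).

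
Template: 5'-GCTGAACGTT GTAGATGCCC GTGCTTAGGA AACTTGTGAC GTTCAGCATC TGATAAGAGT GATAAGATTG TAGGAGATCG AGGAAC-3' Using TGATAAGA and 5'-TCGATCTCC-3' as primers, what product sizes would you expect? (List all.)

31 bp, 22 bp

The forward primer TGATAAGA matches the top strand at positions 51–58, 60–67.
The reverse primer's reverse complement is GGAGATCGA, matching at positions 73–81.
Each forward site pairs with the reverse site to give a product ending at position 81: sizes 31, 22 bp.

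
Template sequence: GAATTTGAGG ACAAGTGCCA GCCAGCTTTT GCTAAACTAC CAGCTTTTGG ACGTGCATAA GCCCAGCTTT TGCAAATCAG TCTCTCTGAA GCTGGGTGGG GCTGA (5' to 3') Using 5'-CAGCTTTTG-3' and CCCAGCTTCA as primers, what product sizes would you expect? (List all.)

The forward primer CAGCTTTTG matches the top strand at positions 23–31, 41–49, 64–72.
The reverse primer's reverse complement is TGAAGCTGGG, matching at positions 87–96.
Each forward site pairs with the reverse site to give a product ending at position 96: sizes 74, 56, 33 bp.

74 bp, 56 bp, 33 bp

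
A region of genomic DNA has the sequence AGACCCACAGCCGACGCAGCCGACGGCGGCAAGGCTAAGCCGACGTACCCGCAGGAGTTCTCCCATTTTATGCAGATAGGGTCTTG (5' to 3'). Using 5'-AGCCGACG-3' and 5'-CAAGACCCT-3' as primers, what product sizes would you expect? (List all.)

78 bp, 69 bp, 49 bp

The forward primer AGCCGACG matches the top strand at positions 9–16, 18–25, 38–45.
The reverse primer's reverse complement is AGGGTCTTG, matching at positions 78–86.
Each forward site pairs with the reverse site to give a product ending at position 86: sizes 78, 69, 49 bp.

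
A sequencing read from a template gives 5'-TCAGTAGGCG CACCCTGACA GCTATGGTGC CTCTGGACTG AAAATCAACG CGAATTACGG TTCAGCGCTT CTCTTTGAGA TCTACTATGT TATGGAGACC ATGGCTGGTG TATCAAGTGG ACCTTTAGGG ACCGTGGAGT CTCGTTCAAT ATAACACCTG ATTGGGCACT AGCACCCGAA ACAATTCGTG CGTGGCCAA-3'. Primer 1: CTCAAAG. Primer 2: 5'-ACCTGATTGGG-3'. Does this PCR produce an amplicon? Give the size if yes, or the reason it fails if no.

No product — the primers' 3' ends point away from each other.

Primer 1 (CTCAAAG) has reverse complement CTTTGAG, which matches the top strand at positions 73–79; primer 1 anneals to the top strand there with its 3' end pointing upstream toward position 73.
Primer 2 (ACCTGATTGGG) matches the top strand directly at positions 156–166; it anneals to the bottom strand with its 3' end pointing downstream toward position 166.
The 3' ends diverge (primer 1 extends toward position 1, primer 2 toward position 199), so the primers never converge on a shared product.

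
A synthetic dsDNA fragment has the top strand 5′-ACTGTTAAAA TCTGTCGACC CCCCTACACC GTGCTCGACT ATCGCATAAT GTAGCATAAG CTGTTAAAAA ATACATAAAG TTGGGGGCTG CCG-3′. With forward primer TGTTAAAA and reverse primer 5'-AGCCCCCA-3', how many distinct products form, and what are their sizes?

The forward primer TGTTAAAA matches the top strand at positions 3–10, 62–69.
The reverse primer's reverse complement is TGGGGGCT, matching at positions 82–89.
Each forward site pairs with the reverse site to give a product ending at position 89: sizes 87, 28 bp.

Two products: 87 bp, 28 bp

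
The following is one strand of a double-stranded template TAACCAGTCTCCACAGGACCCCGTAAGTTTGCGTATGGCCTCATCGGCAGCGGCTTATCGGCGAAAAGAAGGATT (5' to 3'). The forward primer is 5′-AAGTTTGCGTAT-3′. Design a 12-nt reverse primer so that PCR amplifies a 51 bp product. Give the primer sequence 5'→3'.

The forward primer binds at positions 25–36, so a 51 bp product ends at position 25 + 51 − 1 = 75.
The reverse primer anneals to the top strand over positions 64–75, i.e. to AAAAGAAGGATT.
Its sequence written 5'→3' is the reverse complement: AATCCTTCTTTT.

5'-AATCCTTCTTTT-3'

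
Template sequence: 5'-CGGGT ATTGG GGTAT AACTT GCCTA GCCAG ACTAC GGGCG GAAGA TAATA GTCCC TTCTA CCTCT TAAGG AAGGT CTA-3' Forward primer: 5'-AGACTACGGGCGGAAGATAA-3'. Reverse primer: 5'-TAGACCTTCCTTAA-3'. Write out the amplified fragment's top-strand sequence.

5'-AGACTACGGGCGGAAGATAATAGTCCCTTCTACCTCTTAAGGAAGGTCTA-3'

Scanning the template, AGACTACGGGCGGAAGATAA occurs at positions 29–48; this primer anneals to the bottom strand there with its 3' end pointing downstream.
Taking the reverse complement of TAGACCTTCCTTAA gives TTAAGGAAGGTCTA, found at positions 65–78 on the template; the primer anneals here to the top strand with its 3' end pointing upstream.
The product is the template from position 29 through 78 (50 bp).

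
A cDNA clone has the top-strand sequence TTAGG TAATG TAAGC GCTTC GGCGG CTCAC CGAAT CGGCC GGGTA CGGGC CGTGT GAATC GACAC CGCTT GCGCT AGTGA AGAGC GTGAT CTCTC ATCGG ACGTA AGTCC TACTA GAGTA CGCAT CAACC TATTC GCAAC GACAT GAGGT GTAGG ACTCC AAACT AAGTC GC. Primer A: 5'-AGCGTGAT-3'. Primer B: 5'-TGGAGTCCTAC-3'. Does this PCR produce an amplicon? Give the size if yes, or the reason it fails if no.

Primer A (AGCGTGAT) matches the top strand at positions 83–90; it acts as a forward primer.
Primer B's reverse complement is GTAGGACTCCA, matching the top strand at positions 151–161; it acts as a reverse primer.
The 3' ends face each other across positions 83–161, giving a 79 bp product.

Yes — a 79 bp product.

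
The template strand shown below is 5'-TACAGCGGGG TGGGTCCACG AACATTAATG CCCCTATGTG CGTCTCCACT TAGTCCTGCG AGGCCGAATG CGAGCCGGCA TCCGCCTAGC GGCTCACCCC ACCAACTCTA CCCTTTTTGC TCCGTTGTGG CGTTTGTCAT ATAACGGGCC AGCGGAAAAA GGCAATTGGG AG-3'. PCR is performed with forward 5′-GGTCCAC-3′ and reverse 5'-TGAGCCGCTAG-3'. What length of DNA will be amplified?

The forward primer matches the template at positions 13–19.
Taking the reverse complement of TGAGCCGCTAG gives CTAGCGGCTCA, found at positions 86–96 on the template; the primer anneals here to the top strand with its 3' end pointing upstream.
The product runs from position 13 to position 96, so its length is 96 − 13 + 1 = 84 bp.

84 bp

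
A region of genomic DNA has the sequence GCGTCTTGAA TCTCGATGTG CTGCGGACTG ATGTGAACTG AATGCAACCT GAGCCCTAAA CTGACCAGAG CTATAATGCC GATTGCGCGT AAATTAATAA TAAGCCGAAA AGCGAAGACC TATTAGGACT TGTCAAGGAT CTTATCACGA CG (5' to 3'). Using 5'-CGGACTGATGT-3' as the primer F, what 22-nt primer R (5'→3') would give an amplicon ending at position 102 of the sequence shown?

The forward primer binds at positions 24–34; the product's 3' end on the top strand is position 102.
The reverse primer anneals to the top strand over positions 81–102, i.e. to GATTGCGCGTAAATTAATAATA.
Its sequence written 5'→3' is the reverse complement: TATTATTAATTTACGCGCAATC.

5'-TATTATTAATTTACGCGCAATC-3'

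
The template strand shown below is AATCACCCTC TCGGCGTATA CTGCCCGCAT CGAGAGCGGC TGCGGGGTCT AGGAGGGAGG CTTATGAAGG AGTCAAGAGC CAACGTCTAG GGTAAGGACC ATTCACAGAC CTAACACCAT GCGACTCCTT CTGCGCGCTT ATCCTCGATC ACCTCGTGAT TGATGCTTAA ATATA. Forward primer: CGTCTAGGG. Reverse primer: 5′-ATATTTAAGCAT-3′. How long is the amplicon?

91 bp

Forward primer CGTCTAGGG is found on the top strand at positions 84–92.
Reverse complement of the reverse primer: ATGCTTAAATAT. This occurs on the top strand at positions 163–174.
The product runs from position 84 to position 174, so its length is 174 − 84 + 1 = 91 bp.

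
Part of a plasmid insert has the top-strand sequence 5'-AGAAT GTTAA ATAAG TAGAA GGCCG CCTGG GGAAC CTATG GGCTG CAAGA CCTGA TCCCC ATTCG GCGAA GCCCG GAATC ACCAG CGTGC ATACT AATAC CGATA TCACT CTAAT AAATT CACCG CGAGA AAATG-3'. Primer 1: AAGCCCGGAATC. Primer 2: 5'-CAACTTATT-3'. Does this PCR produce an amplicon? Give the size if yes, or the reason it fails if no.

No product — primer 2 has no binding site in the template.

Primer 2 (CAACTTATT) does not match the top strand, and its reverse complement AATAAGTTG does not match either.
With no annealing site for primer 2, no amplification occurs.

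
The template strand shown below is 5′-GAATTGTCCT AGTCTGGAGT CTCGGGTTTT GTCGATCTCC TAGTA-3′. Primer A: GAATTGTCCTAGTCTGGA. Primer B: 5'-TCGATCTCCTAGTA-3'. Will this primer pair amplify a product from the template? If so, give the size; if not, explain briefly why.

No product — both primers anneal to the same strand and extend in the same direction.

Primer A (GAATTGTCCTAGTCTGGA) matches the top strand at positions 1–18 (3' end points downstream).
Primer B (TCGATCTCCTAGTA) also matches the top strand directly, at positions 32–45 — its reverse complement TACTAGGAGATCGA is not present.
Both primers anneal to the bottom strand with 3' ends pointing the same way, so neither can prime synthesis back toward the other.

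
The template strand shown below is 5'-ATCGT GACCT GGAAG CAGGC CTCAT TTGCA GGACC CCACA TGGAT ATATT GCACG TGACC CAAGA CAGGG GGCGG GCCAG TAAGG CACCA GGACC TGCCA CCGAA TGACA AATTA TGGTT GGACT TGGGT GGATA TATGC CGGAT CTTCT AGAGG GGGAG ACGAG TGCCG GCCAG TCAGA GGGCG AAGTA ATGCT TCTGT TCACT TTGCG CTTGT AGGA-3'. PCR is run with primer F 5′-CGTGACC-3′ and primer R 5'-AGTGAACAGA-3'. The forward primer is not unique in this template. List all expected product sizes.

203 bp, 152 bp

The forward primer CGTGACC matches the top strand at positions 3–9, 54–60.
The reverse primer's reverse complement is TCTGTTCACT, matching at positions 196–205.
Each forward site pairs with the reverse site to give a product ending at position 205: sizes 203, 152 bp.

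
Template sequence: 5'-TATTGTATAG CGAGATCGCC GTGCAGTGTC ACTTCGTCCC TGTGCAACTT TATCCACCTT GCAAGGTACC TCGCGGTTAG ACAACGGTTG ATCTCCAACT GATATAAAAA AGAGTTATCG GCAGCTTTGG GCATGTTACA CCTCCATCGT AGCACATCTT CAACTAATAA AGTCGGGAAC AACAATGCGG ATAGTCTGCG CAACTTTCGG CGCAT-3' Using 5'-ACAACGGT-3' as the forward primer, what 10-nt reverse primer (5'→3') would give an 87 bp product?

The forward primer binds at positions 81–88, so an 87 bp product ends at position 81 + 87 − 1 = 167.
The reverse primer anneals to the top strand over positions 158–167, i.e. to CTTCAACTAA.
Its sequence written 5'→3' is the reverse complement: TTAGTTGAAG.

5'-TTAGTTGAAG-3'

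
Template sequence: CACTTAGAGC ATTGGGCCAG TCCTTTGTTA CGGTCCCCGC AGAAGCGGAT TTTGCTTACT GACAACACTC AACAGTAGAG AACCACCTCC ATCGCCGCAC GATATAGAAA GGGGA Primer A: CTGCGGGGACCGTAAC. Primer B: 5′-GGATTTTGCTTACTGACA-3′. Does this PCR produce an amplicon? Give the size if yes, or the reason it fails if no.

Primer A (CTGCGGGGACCGTAAC) has reverse complement GTTACGGTCCCCGCAG, which matches the top strand at positions 27–42; primer A anneals to the top strand there with its 3' end pointing upstream toward position 27.
Primer B (GGATTTTGCTTACTGACA) matches the top strand directly at positions 47–64; it anneals to the bottom strand with its 3' end pointing downstream toward position 64.
The 3' ends diverge (primer A extends toward position 1, primer B toward position 115), so the primers never converge on a shared product.

No product — the primers' 3' ends point away from each other.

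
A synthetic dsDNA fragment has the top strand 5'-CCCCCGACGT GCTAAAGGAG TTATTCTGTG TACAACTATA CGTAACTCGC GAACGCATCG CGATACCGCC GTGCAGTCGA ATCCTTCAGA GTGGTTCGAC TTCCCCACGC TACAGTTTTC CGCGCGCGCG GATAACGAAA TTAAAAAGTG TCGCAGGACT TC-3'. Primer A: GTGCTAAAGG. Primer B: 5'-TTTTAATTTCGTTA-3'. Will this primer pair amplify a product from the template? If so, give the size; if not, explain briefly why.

Primer A (GTGCTAAAGG) matches the top strand at positions 9–18; it acts as a forward primer.
Primer B's reverse complement is TAACGAAATTAAAA, matching the top strand at positions 133–146; it acts as a reverse primer.
The 3' ends face each other across positions 9–146, giving a 138 bp product.

Yes — a 138 bp product.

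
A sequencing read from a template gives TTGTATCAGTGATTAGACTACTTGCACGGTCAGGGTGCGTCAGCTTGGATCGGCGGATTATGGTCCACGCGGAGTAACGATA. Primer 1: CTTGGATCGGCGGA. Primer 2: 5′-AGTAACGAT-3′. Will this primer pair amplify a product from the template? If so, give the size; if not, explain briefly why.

Primer 1 (CTTGGATCGGCGGA) matches the top strand at positions 44–57 (3' end points downstream).
Primer 2 (AGTAACGAT) also matches the top strand directly, at positions 73–81 — its reverse complement ATCGTTACT is not present.
Both primers anneal to the bottom strand with 3' ends pointing the same way, so neither can prime synthesis back toward the other.

No product — both primers anneal to the same strand and extend in the same direction.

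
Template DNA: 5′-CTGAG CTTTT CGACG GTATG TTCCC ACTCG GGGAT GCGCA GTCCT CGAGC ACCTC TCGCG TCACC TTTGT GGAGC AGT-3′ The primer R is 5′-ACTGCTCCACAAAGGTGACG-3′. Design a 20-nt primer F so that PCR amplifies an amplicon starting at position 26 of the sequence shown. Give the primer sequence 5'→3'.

5'-ACTCGGGGATGCGCAGTCCT-3'

The reverse primer's reverse complement CGTCACCTTTGTGGAGCAGT matches the template at positions 59–78; the product starts at position 26.
The forward primer is identical to the top strand over positions 26–45: ACTCGGGGATGCGCAGTCCT.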